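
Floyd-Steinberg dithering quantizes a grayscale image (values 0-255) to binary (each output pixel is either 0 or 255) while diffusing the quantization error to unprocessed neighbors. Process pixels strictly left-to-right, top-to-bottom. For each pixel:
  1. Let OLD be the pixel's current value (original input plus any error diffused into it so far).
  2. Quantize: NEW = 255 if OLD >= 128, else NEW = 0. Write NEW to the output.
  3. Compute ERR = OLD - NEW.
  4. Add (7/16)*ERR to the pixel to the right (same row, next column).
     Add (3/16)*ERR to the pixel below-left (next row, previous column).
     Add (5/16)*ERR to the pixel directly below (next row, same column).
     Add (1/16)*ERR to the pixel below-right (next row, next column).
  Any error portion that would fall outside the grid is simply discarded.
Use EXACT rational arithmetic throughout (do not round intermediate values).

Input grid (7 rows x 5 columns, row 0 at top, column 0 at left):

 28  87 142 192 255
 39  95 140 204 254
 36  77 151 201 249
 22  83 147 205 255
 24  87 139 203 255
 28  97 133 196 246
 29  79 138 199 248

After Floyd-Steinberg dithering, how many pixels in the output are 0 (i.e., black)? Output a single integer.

(0,0): OLD=28 → NEW=0, ERR=28
(0,1): OLD=397/4 → NEW=0, ERR=397/4
(0,2): OLD=11867/64 → NEW=255, ERR=-4453/64
(0,3): OLD=165437/1024 → NEW=255, ERR=-95683/1024
(0,4): OLD=3508139/16384 → NEW=255, ERR=-669781/16384
(1,0): OLD=4247/64 → NEW=0, ERR=4247/64
(1,1): OLD=73601/512 → NEW=255, ERR=-56959/512
(1,2): OLD=954677/16384 → NEW=0, ERR=954677/16384
(1,3): OLD=12339041/65536 → NEW=255, ERR=-4372639/65536
(1,4): OLD=216210499/1048576 → NEW=255, ERR=-51176381/1048576
(2,0): OLD=293915/8192 → NEW=0, ERR=293915/8192
(2,1): OLD=19137721/262144 → NEW=0, ERR=19137721/262144
(2,2): OLD=762043435/4194304 → NEW=255, ERR=-307504085/4194304
(2,3): OLD=9567389329/67108864 → NEW=255, ERR=-7545370991/67108864
(2,4): OLD=193690092983/1073741824 → NEW=255, ERR=-80114072137/1073741824
(3,0): OLD=196714251/4194304 → NEW=0, ERR=196714251/4194304
(3,1): OLD=3853012687/33554432 → NEW=0, ERR=3853012687/33554432
(3,2): OLD=169445042549/1073741824 → NEW=255, ERR=-104359122571/1073741824
(3,3): OLD=233583297909/2147483648 → NEW=0, ERR=233583297909/2147483648
(3,4): OLD=9354223776121/34359738368 → NEW=255, ERR=592490492281/34359738368
(4,0): OLD=32312509989/536870912 → NEW=0, ERR=32312509989/536870912
(4,1): OLD=2300787269317/17179869184 → NEW=255, ERR=-2080079372603/17179869184
(4,2): OLD=22877485296875/274877906944 → NEW=0, ERR=22877485296875/274877906944
(4,3): OLD=1189942985930565/4398046511104 → NEW=255, ERR=68441125599045/4398046511104
(4,4): OLD=19280690153675107/70368744177664 → NEW=255, ERR=1336660388370787/70368744177664
(5,0): OLD=6626344874863/274877906944 → NEW=0, ERR=6626344874863/274877906944
(5,1): OLD=195882518448941/2199023255552 → NEW=0, ERR=195882518448941/2199023255552
(5,2): OLD=13604420115075253/70368744177664 → NEW=255, ERR=-4339609650229067/70368744177664
(5,3): OLD=51410255409646699/281474976710656 → NEW=255, ERR=-20365863651570581/281474976710656
(5,4): OLD=996437902577902569/4503599627370496 → NEW=255, ERR=-151980002401573911/4503599627370496
(6,0): OLD=1873048140917471/35184372088832 → NEW=0, ERR=1873048140917471/35184372088832
(6,1): OLD=135187484902520177/1125899906842624 → NEW=0, ERR=135187484902520177/1125899906842624
(6,2): OLD=2941032102234840491/18014398509481984 → NEW=255, ERR=-1652639517683065429/18014398509481984
(6,3): OLD=36337591762629065049/288230376151711744 → NEW=0, ERR=36337591762629065049/288230376151711744
(6,4): OLD=1328573029760683729071/4611686018427387904 → NEW=255, ERR=152593095061699813551/4611686018427387904
Output grid:
  Row 0: ..###  (2 black, running=2)
  Row 1: .#.##  (2 black, running=4)
  Row 2: ..###  (2 black, running=6)
  Row 3: ..#.#  (3 black, running=9)
  Row 4: .#.##  (2 black, running=11)
  Row 5: ..###  (2 black, running=13)
  Row 6: ..#.#  (3 black, running=16)

Answer: 16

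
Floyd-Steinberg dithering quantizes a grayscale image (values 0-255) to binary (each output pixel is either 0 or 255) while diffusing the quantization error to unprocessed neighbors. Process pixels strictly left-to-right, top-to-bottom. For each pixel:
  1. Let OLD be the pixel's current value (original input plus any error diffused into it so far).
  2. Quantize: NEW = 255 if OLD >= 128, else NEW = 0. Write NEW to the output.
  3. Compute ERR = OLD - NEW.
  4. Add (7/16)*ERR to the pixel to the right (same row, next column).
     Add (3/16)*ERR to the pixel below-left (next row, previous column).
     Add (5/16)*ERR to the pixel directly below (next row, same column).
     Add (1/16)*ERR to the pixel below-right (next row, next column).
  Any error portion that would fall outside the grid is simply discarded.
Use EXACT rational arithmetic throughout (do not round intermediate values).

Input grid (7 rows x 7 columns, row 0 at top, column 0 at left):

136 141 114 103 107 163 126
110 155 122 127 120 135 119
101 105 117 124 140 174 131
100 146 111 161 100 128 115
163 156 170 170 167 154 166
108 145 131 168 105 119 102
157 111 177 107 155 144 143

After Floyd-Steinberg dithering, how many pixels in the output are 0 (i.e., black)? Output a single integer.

(0,0): OLD=136 → NEW=255, ERR=-119
(0,1): OLD=1423/16 → NEW=0, ERR=1423/16
(0,2): OLD=39145/256 → NEW=255, ERR=-26135/256
(0,3): OLD=238943/4096 → NEW=0, ERR=238943/4096
(0,4): OLD=8684953/65536 → NEW=255, ERR=-8026727/65536
(0,5): OLD=114730799/1048576 → NEW=0, ERR=114730799/1048576
(0,6): OLD=2917044809/16777216 → NEW=255, ERR=-1361145271/16777216
(1,0): OLD=22909/256 → NEW=0, ERR=22909/256
(1,1): OLD=400107/2048 → NEW=255, ERR=-122133/2048
(1,2): OLD=5275847/65536 → NEW=0, ERR=5275847/65536
(1,3): OLD=39611195/262144 → NEW=255, ERR=-27235525/262144
(1,4): OLD=1013894865/16777216 → NEW=0, ERR=1013894865/16777216
(1,5): OLD=23188118305/134217728 → NEW=255, ERR=-11037402335/134217728
(1,6): OLD=138528469199/2147483648 → NEW=0, ERR=138528469199/2147483648
(2,0): OLD=3859529/32768 → NEW=0, ERR=3859529/32768
(2,1): OLD=166284851/1048576 → NEW=255, ERR=-101102029/1048576
(2,2): OLD=1287929433/16777216 → NEW=0, ERR=1287929433/16777216
(2,3): OLD=18989218001/134217728 → NEW=255, ERR=-15236302639/134217728
(2,4): OLD=93746295521/1073741824 → NEW=0, ERR=93746295521/1073741824
(2,5): OLD=6953414376843/34359738368 → NEW=255, ERR=-1808318906997/34359738368
(2,6): OLD=67616481808509/549755813888 → NEW=0, ERR=67616481808509/549755813888
(3,0): OLD=1991940153/16777216 → NEW=0, ERR=1991940153/16777216
(3,1): OLD=25443431237/134217728 → NEW=255, ERR=-8782089403/134217728
(3,2): OLD=84881634399/1073741824 → NEW=0, ERR=84881634399/1073741824
(3,3): OLD=778586161033/4294967296 → NEW=255, ERR=-316630499447/4294967296
(3,4): OLD=42918230506553/549755813888 → NEW=0, ERR=42918230506553/549755813888
(3,5): OLD=766254778280507/4398046511104 → NEW=255, ERR=-355247082051013/4398046511104
(3,6): OLD=8078870458319013/70368744177664 → NEW=0, ERR=8078870458319013/70368744177664
(4,0): OLD=403371172535/2147483648 → NEW=255, ERR=-144237157705/2147483648
(4,1): OLD=4412150075211/34359738368 → NEW=255, ERR=-4349583208629/34359738368
(4,2): OLD=66745120530501/549755813888 → NEW=0, ERR=66745120530501/549755813888
(4,3): OLD=966061113087367/4398046511104 → NEW=255, ERR=-155440747244153/4398046511104
(4,4): OLD=5495126694818085/35184372088832 → NEW=255, ERR=-3476888187834075/35184372088832
(4,5): OLD=126022529339801829/1125899906842624 → NEW=0, ERR=126022529339801829/1125899906842624
(4,6): OLD=4427914241613083859/18014398509481984 → NEW=255, ERR=-165757378304822061/18014398509481984
(5,0): OLD=34785905657617/549755813888 → NEW=0, ERR=34785905657617/549755813888
(5,1): OLD=667139410176091/4398046511104 → NEW=255, ERR=-454362450155429/4398046511104
(5,2): OLD=3842252132484525/35184372088832 → NEW=0, ERR=3842252132484525/35184372088832
(5,3): OLD=54547375181427905/281474976710656 → NEW=255, ERR=-17228743879789375/281474976710656
(5,4): OLD=1191079661532956139/18014398509481984 → NEW=0, ERR=1191079661532956139/18014398509481984
(5,5): OLD=25220667926441512123/144115188075855872 → NEW=255, ERR=-11528705032901735237/144115188075855872
(5,6): OLD=163995640332786388117/2305843009213693952 → NEW=0, ERR=163995640332786388117/2305843009213693952
(6,0): OLD=11076241711731641/70368744177664 → NEW=255, ERR=-6867788053572679/70368744177664
(6,1): OLD=68057485991170317/1125899906842624 → NEW=0, ERR=68057485991170317/1125899906842624
(6,2): OLD=3956649565516765063/18014398509481984 → NEW=255, ERR=-637022054401140857/18014398509481984
(6,3): OLD=13204384951161757913/144115188075855872 → NEW=0, ERR=13204384951161757913/144115188075855872
(6,4): OLD=56759039447801968475/288230376151711744 → NEW=255, ERR=-16739706470884526245/288230376151711744
(6,5): OLD=4097387445901256126871/36893488147419103232 → NEW=0, ERR=4097387445901256126871/36893488147419103232
(6,6): OLD=123262315740803767911601/590295810358705651712 → NEW=255, ERR=-27263115900666173274959/590295810358705651712
Output grid:
  Row 0: #.#.#.#  (3 black, running=3)
  Row 1: .#.#.#.  (4 black, running=7)
  Row 2: .#.#.#.  (4 black, running=11)
  Row 3: .#.#.#.  (4 black, running=15)
  Row 4: ##.##.#  (2 black, running=17)
  Row 5: .#.#.#.  (4 black, running=21)
  Row 6: #.#.#.#  (3 black, running=24)

Answer: 24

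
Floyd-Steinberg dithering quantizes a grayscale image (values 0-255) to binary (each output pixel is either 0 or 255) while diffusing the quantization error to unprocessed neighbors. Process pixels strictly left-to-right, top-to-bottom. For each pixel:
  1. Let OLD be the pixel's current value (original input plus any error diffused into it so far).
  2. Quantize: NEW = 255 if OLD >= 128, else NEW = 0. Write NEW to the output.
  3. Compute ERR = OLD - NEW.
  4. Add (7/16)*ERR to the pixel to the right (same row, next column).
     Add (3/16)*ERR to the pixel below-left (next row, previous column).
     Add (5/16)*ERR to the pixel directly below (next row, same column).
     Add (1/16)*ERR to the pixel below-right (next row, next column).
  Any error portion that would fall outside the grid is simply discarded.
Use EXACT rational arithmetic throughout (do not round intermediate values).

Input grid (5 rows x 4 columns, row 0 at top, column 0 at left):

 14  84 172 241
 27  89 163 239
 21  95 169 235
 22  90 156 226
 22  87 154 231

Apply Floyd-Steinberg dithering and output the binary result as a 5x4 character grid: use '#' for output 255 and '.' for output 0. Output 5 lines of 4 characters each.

Answer: ..##
.#.#
..##
.#.#
..##

Derivation:
(0,0): OLD=14 → NEW=0, ERR=14
(0,1): OLD=721/8 → NEW=0, ERR=721/8
(0,2): OLD=27063/128 → NEW=255, ERR=-5577/128
(0,3): OLD=454529/2048 → NEW=255, ERR=-67711/2048
(1,0): OLD=6179/128 → NEW=0, ERR=6179/128
(1,1): OLD=134133/1024 → NEW=255, ERR=-126987/1024
(1,2): OLD=3098649/32768 → NEW=0, ERR=3098649/32768
(1,3): OLD=140150783/524288 → NEW=255, ERR=6457343/524288
(2,0): OLD=210263/16384 → NEW=0, ERR=210263/16384
(2,1): OLD=43310893/524288 → NEW=0, ERR=43310893/524288
(2,2): OLD=240387201/1048576 → NEW=255, ERR=-26999679/1048576
(2,3): OLD=3917378205/16777216 → NEW=255, ERR=-360811875/16777216
(3,0): OLD=348124135/8388608 → NEW=0, ERR=348124135/8388608
(3,1): OLD=17440998265/134217728 → NEW=255, ERR=-16784522375/134217728
(3,2): OLD=202664101511/2147483648 → NEW=0, ERR=202664101511/2147483648
(3,3): OLD=8897734639153/34359738368 → NEW=255, ERR=136001355313/34359738368
(4,0): OLD=24741003931/2147483648 → NEW=0, ERR=24741003931/2147483648
(4,1): OLD=1258417279313/17179869184 → NEW=0, ERR=1258417279313/17179869184
(4,2): OLD=114604531707953/549755813888 → NEW=255, ERR=-25583200833487/549755813888
(4,3): OLD=1915577200707495/8796093022208 → NEW=255, ERR=-327426519955545/8796093022208
Row 0: ..##
Row 1: .#.#
Row 2: ..##
Row 3: .#.#
Row 4: ..##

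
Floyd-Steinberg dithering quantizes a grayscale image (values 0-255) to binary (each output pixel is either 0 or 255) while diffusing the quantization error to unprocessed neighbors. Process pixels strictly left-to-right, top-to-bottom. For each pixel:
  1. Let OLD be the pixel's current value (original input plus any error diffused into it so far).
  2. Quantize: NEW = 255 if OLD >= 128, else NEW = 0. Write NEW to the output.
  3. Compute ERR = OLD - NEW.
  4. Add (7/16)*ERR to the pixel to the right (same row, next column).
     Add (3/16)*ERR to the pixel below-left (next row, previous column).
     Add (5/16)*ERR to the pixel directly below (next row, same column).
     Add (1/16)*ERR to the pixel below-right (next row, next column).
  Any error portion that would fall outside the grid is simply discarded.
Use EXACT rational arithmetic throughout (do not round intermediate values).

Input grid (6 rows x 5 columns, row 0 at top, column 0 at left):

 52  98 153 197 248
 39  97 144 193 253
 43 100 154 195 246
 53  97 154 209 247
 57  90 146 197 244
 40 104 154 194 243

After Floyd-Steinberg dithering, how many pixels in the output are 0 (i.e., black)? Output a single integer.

(0,0): OLD=52 → NEW=0, ERR=52
(0,1): OLD=483/4 → NEW=0, ERR=483/4
(0,2): OLD=13173/64 → NEW=255, ERR=-3147/64
(0,3): OLD=179699/1024 → NEW=255, ERR=-81421/1024
(0,4): OLD=3493285/16384 → NEW=255, ERR=-684635/16384
(1,0): OLD=4985/64 → NEW=0, ERR=4985/64
(1,1): OLD=83375/512 → NEW=255, ERR=-47185/512
(1,2): OLD=1326331/16384 → NEW=0, ERR=1326331/16384
(1,3): OLD=12626223/65536 → NEW=255, ERR=-4085457/65536
(1,4): OLD=217787885/1048576 → NEW=255, ERR=-49598995/1048576
(2,0): OLD=410101/8192 → NEW=0, ERR=410101/8192
(2,1): OLD=29661367/262144 → NEW=0, ERR=29661367/262144
(2,2): OLD=886474661/4194304 → NEW=255, ERR=-183072859/4194304
(2,3): OLD=10241725023/67108864 → NEW=255, ERR=-6871035297/67108864
(2,4): OLD=195988055257/1073741824 → NEW=255, ERR=-77816109863/1073741824
(3,0): OLD=376898373/4194304 → NEW=0, ERR=376898373/4194304
(3,1): OLD=5590755457/33554432 → NEW=255, ERR=-2965624703/33554432
(3,2): OLD=96171870395/1073741824 → NEW=0, ERR=96171870395/1073741824
(3,3): OLD=429224743371/2147483648 → NEW=255, ERR=-118383586869/2147483648
(3,4): OLD=6660136040679/34359738368 → NEW=255, ERR=-2101597243161/34359738368
(4,0): OLD=36780702795/536870912 → NEW=0, ERR=36780702795/536870912
(4,1): OLD=1971619707883/17179869184 → NEW=0, ERR=1971619707883/17179869184
(4,2): OLD=57267656067813/274877906944 → NEW=255, ERR=-12826210202907/274877906944
(4,3): OLD=675047860656235/4398046511104 → NEW=255, ERR=-446453999675285/4398046511104
(4,4): OLD=12457323760092269/70368744177664 → NEW=255, ERR=-5486706005212051/70368744177664
(5,0): OLD=22794887848609/274877906944 → NEW=0, ERR=22794887848609/274877906944
(5,1): OLD=377521858974019/2199023255552 → NEW=255, ERR=-183229071191741/2199023255552
(5,2): OLD=6410855436635515/70368744177664 → NEW=0, ERR=6410855436635515/70368744177664
(5,3): OLD=51960155545578629/281474976710656 → NEW=255, ERR=-19815963515638651/281474976710656
(5,4): OLD=817355788758100711/4503599627370496 → NEW=255, ERR=-331062116221375769/4503599627370496
Output grid:
  Row 0: ..###  (2 black, running=2)
  Row 1: .#.##  (2 black, running=4)
  Row 2: ..###  (2 black, running=6)
  Row 3: .#.##  (2 black, running=8)
  Row 4: ..###  (2 black, running=10)
  Row 5: .#.##  (2 black, running=12)

Answer: 12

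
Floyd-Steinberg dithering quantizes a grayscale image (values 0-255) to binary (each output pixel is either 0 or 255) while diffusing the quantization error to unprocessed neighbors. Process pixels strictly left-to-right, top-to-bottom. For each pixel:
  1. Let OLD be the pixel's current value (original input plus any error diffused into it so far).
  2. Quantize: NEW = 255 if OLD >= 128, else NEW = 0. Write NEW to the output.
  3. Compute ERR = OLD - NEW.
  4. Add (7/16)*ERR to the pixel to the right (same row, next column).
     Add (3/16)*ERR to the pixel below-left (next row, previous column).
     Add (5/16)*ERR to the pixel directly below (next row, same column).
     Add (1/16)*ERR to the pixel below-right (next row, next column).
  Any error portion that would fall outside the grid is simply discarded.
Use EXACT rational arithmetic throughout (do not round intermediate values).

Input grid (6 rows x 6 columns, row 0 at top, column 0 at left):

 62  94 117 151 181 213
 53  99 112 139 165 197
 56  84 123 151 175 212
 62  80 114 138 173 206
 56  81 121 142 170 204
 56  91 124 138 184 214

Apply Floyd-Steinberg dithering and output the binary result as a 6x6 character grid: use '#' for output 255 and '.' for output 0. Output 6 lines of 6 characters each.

Answer: ..#.##
.#.##.
..#.##
.#.#.#
..#.##
.#.###

Derivation:
(0,0): OLD=62 → NEW=0, ERR=62
(0,1): OLD=969/8 → NEW=0, ERR=969/8
(0,2): OLD=21759/128 → NEW=255, ERR=-10881/128
(0,3): OLD=233081/2048 → NEW=0, ERR=233081/2048
(0,4): OLD=7562575/32768 → NEW=255, ERR=-793265/32768
(0,5): OLD=106120489/524288 → NEW=255, ERR=-27572951/524288
(1,0): OLD=12171/128 → NEW=0, ERR=12171/128
(1,1): OLD=170381/1024 → NEW=255, ERR=-90739/1024
(1,2): OLD=2476497/32768 → NEW=0, ERR=2476497/32768
(1,3): OLD=25923165/131072 → NEW=255, ERR=-7500195/131072
(1,4): OLD=1087603543/8388608 → NEW=255, ERR=-1051491497/8388608
(1,5): OLD=16671540017/134217728 → NEW=0, ERR=16671540017/134217728
(2,0): OLD=1132127/16384 → NEW=0, ERR=1132127/16384
(2,1): OLD=55916997/524288 → NEW=0, ERR=55916997/524288
(2,2): OLD=1484876815/8388608 → NEW=255, ERR=-654218225/8388608
(2,3): OLD=5383397847/67108864 → NEW=0, ERR=5383397847/67108864
(2,4): OLD=409392308869/2147483648 → NEW=255, ERR=-138216021371/2147483648
(2,5): OLD=7381293762547/34359738368 → NEW=255, ERR=-1380439521293/34359738368
(3,0): OLD=868985007/8388608 → NEW=0, ERR=868985007/8388608
(3,1): OLD=9955333699/67108864 → NEW=255, ERR=-7157426621/67108864
(3,2): OLD=34721710873/536870912 → NEW=0, ERR=34721710873/536870912
(3,3): OLD=5993067525035/34359738368 → NEW=255, ERR=-2768665758805/34359738368
(3,4): OLD=31642397457547/274877906944 → NEW=0, ERR=31642397457547/274877906944
(3,5): OLD=1054585131903045/4398046511104 → NEW=255, ERR=-66916728428475/4398046511104
(4,0): OLD=73416662561/1073741824 → NEW=0, ERR=73416662561/1073741824
(4,1): OLD=1652452258285/17179869184 → NEW=0, ERR=1652452258285/17179869184
(4,2): OLD=88795132869431/549755813888 → NEW=255, ERR=-51392599672009/549755813888
(4,3): OLD=893213167424307/8796093022208 → NEW=0, ERR=893213167424307/8796093022208
(4,4): OLD=34130369980758499/140737488355328 → NEW=255, ERR=-1757689549850141/140737488355328
(4,5): OLD=452557566092547669/2251799813685248 → NEW=255, ERR=-121651386397190571/2251799813685248
(5,0): OLD=26223852568599/274877906944 → NEW=0, ERR=26223852568599/274877906944
(5,1): OLD=1315382294522119/8796093022208 → NEW=255, ERR=-927621426140921/8796093022208
(5,2): OLD=5186192828914173/70368744177664 → NEW=0, ERR=5186192828914173/70368744177664
(5,3): OLD=436382553121722479/2251799813685248 → NEW=255, ERR=-137826399368015761/2251799813685248
(5,4): OLD=673450887949287423/4503599627370496 → NEW=255, ERR=-474967017030189057/4503599627370496
(5,5): OLD=10822796075338144683/72057594037927936 → NEW=255, ERR=-7551890404333478997/72057594037927936
Row 0: ..#.##
Row 1: .#.##.
Row 2: ..#.##
Row 3: .#.#.#
Row 4: ..#.##
Row 5: .#.###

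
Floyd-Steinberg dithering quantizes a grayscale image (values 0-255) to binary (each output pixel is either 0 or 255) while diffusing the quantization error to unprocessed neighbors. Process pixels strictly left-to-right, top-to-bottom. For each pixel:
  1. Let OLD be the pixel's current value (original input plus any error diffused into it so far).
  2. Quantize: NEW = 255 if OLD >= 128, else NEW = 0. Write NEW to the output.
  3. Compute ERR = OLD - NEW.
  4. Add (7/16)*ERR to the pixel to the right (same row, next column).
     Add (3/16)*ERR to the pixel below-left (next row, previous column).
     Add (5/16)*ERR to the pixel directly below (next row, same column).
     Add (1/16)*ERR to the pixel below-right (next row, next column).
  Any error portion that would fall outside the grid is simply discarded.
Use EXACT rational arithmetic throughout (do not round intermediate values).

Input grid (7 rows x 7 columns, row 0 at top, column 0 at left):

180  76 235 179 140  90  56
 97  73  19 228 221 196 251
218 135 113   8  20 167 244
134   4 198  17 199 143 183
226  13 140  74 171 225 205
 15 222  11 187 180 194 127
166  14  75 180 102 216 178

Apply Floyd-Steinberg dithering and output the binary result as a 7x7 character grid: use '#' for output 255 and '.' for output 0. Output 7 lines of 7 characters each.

(0,0): OLD=180 → NEW=255, ERR=-75
(0,1): OLD=691/16 → NEW=0, ERR=691/16
(0,2): OLD=64997/256 → NEW=255, ERR=-283/256
(0,3): OLD=731203/4096 → NEW=255, ERR=-313277/4096
(0,4): OLD=6982101/65536 → NEW=0, ERR=6982101/65536
(0,5): OLD=143246547/1048576 → NEW=255, ERR=-124140333/1048576
(0,6): OLD=70541765/16777216 → NEW=0, ERR=70541765/16777216
(1,0): OLD=20905/256 → NEW=0, ERR=20905/256
(1,1): OLD=240287/2048 → NEW=0, ERR=240287/2048
(1,2): OLD=3823627/65536 → NEW=0, ERR=3823627/65536
(1,3): OLD=65413103/262144 → NEW=255, ERR=-1433617/262144
(1,4): OLD=3773571629/16777216 → NEW=255, ERR=-504618451/16777216
(1,5): OLD=20574418365/134217728 → NEW=255, ERR=-13651102275/134217728
(1,6): OLD=430392387699/2147483648 → NEW=255, ERR=-117215942541/2147483648
(2,0): OLD=8700485/32768 → NEW=255, ERR=344645/32768
(2,1): OLD=201651271/1048576 → NEW=255, ERR=-65735609/1048576
(2,2): OLD=1847389845/16777216 → NEW=0, ERR=1847389845/16777216
(2,3): OLD=7042724141/134217728 → NEW=0, ERR=7042724141/134217728
(2,4): OLD=15188342589/1073741824 → NEW=0, ERR=15188342589/1073741824
(2,5): OLD=4442385932351/34359738368 → NEW=255, ERR=-4319347351489/34359738368
(2,6): OLD=91033029542569/549755813888 → NEW=255, ERR=-49154702998871/549755813888
(3,0): OLD=2106083317/16777216 → NEW=0, ERR=2106083317/16777216
(3,1): OLD=8138052049/134217728 → NEW=0, ERR=8138052049/134217728
(3,2): OLD=284388867459/1073741824 → NEW=255, ERR=10584702339/1073741824
(3,3): OLD=202914408997/4294967296 → NEW=0, ERR=202914408997/4294967296
(3,4): OLD=112039644007413/549755813888 → NEW=255, ERR=-28148088534027/549755813888
(3,5): OLD=287784608363695/4398046511104 → NEW=0, ERR=287784608363695/4398046511104
(3,6): OLD=12372907862112945/70368744177664 → NEW=255, ERR=-5571121903191375/70368744177664
(4,0): OLD=593988793275/2147483648 → NEW=255, ERR=46380463035/2147483648
(4,1): OLD=1755470882559/34359738368 → NEW=0, ERR=1755470882559/34359738368
(4,2): OLD=97900949636945/549755813888 → NEW=255, ERR=-42286782904495/549755813888
(4,3): OLD=202871863532747/4398046511104 → NEW=0, ERR=202871863532747/4398046511104
(4,4): OLD=6699186468826353/35184372088832 → NEW=255, ERR=-2272828413825807/35184372088832
(4,5): OLD=224214328873195121/1125899906842624 → NEW=255, ERR=-62890147371673999/1125899906842624
(4,6): OLD=2880703770327884647/18014398509481984 → NEW=255, ERR=-1712967849590021273/18014398509481984
(5,0): OLD=17223186898797/549755813888 → NEW=0, ERR=17223186898797/549755813888
(5,1): OLD=1049372839824975/4398046511104 → NEW=255, ERR=-72129020506545/4398046511104
(5,2): OLD=-294501205102759/35184372088832 → NEW=0, ERR=-294501205102759/35184372088832
(5,3): OLD=50900084024005405/281474976710656 → NEW=255, ERR=-20876035037211875/281474976710656
(5,4): OLD=2157674959402056735/18014398509481984 → NEW=0, ERR=2157674959402056735/18014398509481984
(5,5): OLD=29843307101431839279/144115188075855872 → NEW=255, ERR=-6906065857911408081/144115188075855872
(5,6): OLD=167930948317584152545/2305843009213693952 → NEW=0, ERR=167930948317584152545/2305843009213693952
(6,0): OLD=12153751947924469/70368744177664 → NEW=255, ERR=-5790277817379851/70368744177664
(6,1): OLD=-30102106973956359/1125899906842624 → NEW=0, ERR=-30102106973956359/1125899906842624
(6,2): OLD=824267496880794827/18014398509481984 → NEW=0, ERR=824267496880794827/18014398509481984
(6,3): OLD=28646624617379717653/144115188075855872 → NEW=255, ERR=-8102748341963529707/144115188075855872
(6,4): OLD=29172127426168455039/288230376151711744 → NEW=0, ERR=29172127426168455039/288230376151711744
(6,5): OLD=9830122546831262853531/36893488147419103232 → NEW=255, ERR=422283069239391529371/36893488147419103232
(6,6): OLD=119695158734306758445197/590295810358705651712 → NEW=255, ERR=-30830272907163182741363/590295810358705651712
Row 0: #.##.#.
Row 1: ...####
Row 2: ##...##
Row 3: ..#.#.#
Row 4: #.#.###
Row 5: .#.#.#.
Row 6: #..#.##

Answer: #.##.#.
...####
##...##
..#.#.#
#.#.###
.#.#.#.
#..#.##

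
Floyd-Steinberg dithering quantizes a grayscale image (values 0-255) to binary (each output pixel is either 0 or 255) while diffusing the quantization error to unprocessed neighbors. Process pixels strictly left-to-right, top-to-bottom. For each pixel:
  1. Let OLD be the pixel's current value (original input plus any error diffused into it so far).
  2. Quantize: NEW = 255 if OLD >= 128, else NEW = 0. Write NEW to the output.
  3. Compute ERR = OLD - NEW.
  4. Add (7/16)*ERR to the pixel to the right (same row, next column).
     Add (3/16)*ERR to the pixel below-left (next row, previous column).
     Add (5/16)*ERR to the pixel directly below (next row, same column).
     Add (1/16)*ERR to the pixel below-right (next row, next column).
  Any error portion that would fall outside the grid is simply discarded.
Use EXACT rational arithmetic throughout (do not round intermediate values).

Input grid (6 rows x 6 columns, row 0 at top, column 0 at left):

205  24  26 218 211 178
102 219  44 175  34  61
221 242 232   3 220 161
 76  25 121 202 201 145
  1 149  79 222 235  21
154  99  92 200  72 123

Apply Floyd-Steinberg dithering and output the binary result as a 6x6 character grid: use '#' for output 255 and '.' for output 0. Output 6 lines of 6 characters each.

Answer: #..###
.#.#..
###.##
..#.#.
.#.##.
#..#.#

Derivation:
(0,0): OLD=205 → NEW=255, ERR=-50
(0,1): OLD=17/8 → NEW=0, ERR=17/8
(0,2): OLD=3447/128 → NEW=0, ERR=3447/128
(0,3): OLD=470593/2048 → NEW=255, ERR=-51647/2048
(0,4): OLD=6552519/32768 → NEW=255, ERR=-1803321/32768
(0,5): OLD=80700017/524288 → NEW=255, ERR=-52993423/524288
(1,0): OLD=11107/128 → NEW=0, ERR=11107/128
(1,1): OLD=265781/1024 → NEW=255, ERR=4661/1024
(1,2): OLD=1632217/32768 → NEW=0, ERR=1632217/32768
(1,3): OLD=23629157/131072 → NEW=255, ERR=-9794203/131072
(1,4): OLD=-305492593/8388608 → NEW=0, ERR=-305492593/8388608
(1,5): OLD=1347709241/134217728 → NEW=0, ERR=1347709241/134217728
(2,0): OLD=4079127/16384 → NEW=255, ERR=-98793/16384
(2,1): OLD=133980397/524288 → NEW=255, ERR=286957/524288
(2,2): OLD=1963599111/8388608 → NEW=255, ERR=-175495929/8388608
(2,3): OLD=-2229296753/67108864 → NEW=0, ERR=-2229296753/67108864
(2,4): OLD=410810704429/2147483648 → NEW=255, ERR=-136797625811/2147483648
(2,5): OLD=4603945132043/34359738368 → NEW=255, ERR=-4157788151797/34359738368
(3,0): OLD=622588199/8388608 → NEW=0, ERR=622588199/8388608
(3,1): OLD=3579723675/67108864 → NEW=0, ERR=3579723675/67108864
(3,2): OLD=70654914753/536870912 → NEW=255, ERR=-66247167807/536870912
(3,3): OLD=4273739136003/34359738368 → NEW=0, ERR=4273739136003/34359738368
(3,4): OLD=57929259042851/274877906944 → NEW=255, ERR=-12164607227869/274877906944
(3,5): OLD=368742871339309/4398046511104 → NEW=0, ERR=368742871339309/4398046511104
(4,0): OLD=36716440809/1073741824 → NEW=0, ERR=36716440809/1073741824
(4,1): OLD=2785401770709/17179869184 → NEW=255, ERR=-1595464871211/17179869184
(4,2): OLD=14549143331567/549755813888 → NEW=0, ERR=14549143331567/549755813888
(4,3): OLD=2255651041929803/8796093022208 → NEW=255, ERR=12647321266763/8796093022208
(4,4): OLD=34522038302763003/140737488355328 → NEW=255, ERR=-1366021227845637/140737488355328
(4,5): OLD=90496228006091261/2251799813685248 → NEW=0, ERR=90496228006091261/2251799813685248
(5,0): OLD=40482118320463/274877906944 → NEW=255, ERR=-29611747950257/274877906944
(5,1): OLD=263420606190143/8796093022208 → NEW=0, ERR=263420606190143/8796093022208
(5,2): OLD=7588394294143397/70368744177664 → NEW=0, ERR=7588394294143397/70368744177664
(5,3): OLD=557235785565742439/2251799813685248 → NEW=255, ERR=-16973166923995801/2251799813685248
(5,4): OLD=330088239616543655/4503599627370496 → NEW=0, ERR=330088239616543655/4503599627370496
(5,5): OLD=12034951344750793939/72057594037927936 → NEW=255, ERR=-6339735134920829741/72057594037927936
Row 0: #..###
Row 1: .#.#..
Row 2: ###.##
Row 3: ..#.#.
Row 4: .#.##.
Row 5: #..#.#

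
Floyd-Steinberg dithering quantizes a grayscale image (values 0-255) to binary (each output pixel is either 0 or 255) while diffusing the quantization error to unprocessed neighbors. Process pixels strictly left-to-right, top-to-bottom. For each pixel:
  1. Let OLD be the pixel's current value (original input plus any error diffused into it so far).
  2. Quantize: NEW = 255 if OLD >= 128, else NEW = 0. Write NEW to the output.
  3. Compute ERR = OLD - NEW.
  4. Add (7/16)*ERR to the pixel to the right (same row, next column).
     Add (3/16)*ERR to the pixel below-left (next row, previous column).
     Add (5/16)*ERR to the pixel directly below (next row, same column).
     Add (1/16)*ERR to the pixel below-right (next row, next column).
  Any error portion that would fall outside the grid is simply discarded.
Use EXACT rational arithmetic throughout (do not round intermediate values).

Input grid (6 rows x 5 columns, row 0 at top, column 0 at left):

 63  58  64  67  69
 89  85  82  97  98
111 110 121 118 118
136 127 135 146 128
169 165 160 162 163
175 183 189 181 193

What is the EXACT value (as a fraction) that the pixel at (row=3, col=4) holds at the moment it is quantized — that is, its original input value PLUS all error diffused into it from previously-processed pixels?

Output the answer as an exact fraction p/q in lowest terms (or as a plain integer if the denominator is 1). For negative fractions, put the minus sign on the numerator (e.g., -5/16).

(0,0): OLD=63 → NEW=0, ERR=63
(0,1): OLD=1369/16 → NEW=0, ERR=1369/16
(0,2): OLD=25967/256 → NEW=0, ERR=25967/256
(0,3): OLD=456201/4096 → NEW=0, ERR=456201/4096
(0,4): OLD=7715391/65536 → NEW=0, ERR=7715391/65536
(1,0): OLD=31931/256 → NEW=0, ERR=31931/256
(1,1): OLD=387613/2048 → NEW=255, ERR=-134627/2048
(1,2): OLD=7285601/65536 → NEW=0, ERR=7285601/65536
(1,3): OLD=54750221/262144 → NEW=255, ERR=-12096499/262144
(1,4): OLD=509870983/4194304 → NEW=0, ERR=509870983/4194304
(2,0): OLD=4510607/32768 → NEW=255, ERR=-3845233/32768
(2,1): OLD=70000917/1048576 → NEW=0, ERR=70000917/1048576
(2,2): OLD=2888810623/16777216 → NEW=255, ERR=-1389379457/16777216
(2,3): OLD=26062413581/268435456 → NEW=0, ERR=26062413581/268435456
(2,4): OLD=840014935579/4294967296 → NEW=255, ERR=-255201724901/4294967296
(3,0): OLD=1876466847/16777216 → NEW=0, ERR=1876466847/16777216
(3,1): OLD=23344873267/134217728 → NEW=255, ERR=-10880647373/134217728
(3,2): OLD=412448640673/4294967296 → NEW=0, ERR=412448640673/4294967296
(3,3): OLD=1735486357369/8589934592 → NEW=255, ERR=-454946963591/8589934592
(3,4): OLD=12689537284861/137438953472 → NEW=0, ERR=12689537284861/137438953472
Target (3,4): original=128, with diffused error = 12689537284861/137438953472

Answer: 12689537284861/137438953472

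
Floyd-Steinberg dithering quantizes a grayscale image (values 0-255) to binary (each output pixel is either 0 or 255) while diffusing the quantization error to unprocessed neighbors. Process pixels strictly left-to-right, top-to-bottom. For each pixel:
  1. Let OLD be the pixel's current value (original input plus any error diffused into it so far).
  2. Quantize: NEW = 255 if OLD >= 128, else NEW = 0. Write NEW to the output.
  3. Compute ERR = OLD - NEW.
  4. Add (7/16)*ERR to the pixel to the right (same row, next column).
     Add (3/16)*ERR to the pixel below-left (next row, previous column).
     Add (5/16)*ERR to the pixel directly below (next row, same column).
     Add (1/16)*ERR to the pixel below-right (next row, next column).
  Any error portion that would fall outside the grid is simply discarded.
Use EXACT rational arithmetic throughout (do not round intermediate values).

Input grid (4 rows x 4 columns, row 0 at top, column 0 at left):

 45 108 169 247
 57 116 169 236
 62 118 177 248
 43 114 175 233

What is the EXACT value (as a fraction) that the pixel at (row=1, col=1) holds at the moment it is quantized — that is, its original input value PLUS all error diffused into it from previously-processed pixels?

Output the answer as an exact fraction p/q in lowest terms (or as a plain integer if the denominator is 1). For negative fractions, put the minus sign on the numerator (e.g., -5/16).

Answer: 398599/2048

Derivation:
(0,0): OLD=45 → NEW=0, ERR=45
(0,1): OLD=2043/16 → NEW=0, ERR=2043/16
(0,2): OLD=57565/256 → NEW=255, ERR=-7715/256
(0,3): OLD=957707/4096 → NEW=255, ERR=-86773/4096
(1,0): OLD=24321/256 → NEW=0, ERR=24321/256
(1,1): OLD=398599/2048 → NEW=255, ERR=-123641/2048
Target (1,1): original=116, with diffused error = 398599/2048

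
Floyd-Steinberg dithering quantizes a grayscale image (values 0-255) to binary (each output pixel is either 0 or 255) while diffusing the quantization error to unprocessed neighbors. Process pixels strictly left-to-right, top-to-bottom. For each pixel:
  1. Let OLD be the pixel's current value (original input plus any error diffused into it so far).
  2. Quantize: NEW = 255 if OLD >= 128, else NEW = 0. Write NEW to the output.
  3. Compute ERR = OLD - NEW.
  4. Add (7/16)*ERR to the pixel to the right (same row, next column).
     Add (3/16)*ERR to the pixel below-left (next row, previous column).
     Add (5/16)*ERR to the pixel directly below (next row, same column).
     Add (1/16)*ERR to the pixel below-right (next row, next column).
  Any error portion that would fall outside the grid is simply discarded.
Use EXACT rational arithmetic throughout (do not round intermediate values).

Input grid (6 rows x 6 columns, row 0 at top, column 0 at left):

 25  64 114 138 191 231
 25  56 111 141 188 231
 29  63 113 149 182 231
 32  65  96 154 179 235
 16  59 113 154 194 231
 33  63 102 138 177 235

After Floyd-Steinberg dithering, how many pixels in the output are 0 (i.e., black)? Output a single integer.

(0,0): OLD=25 → NEW=0, ERR=25
(0,1): OLD=1199/16 → NEW=0, ERR=1199/16
(0,2): OLD=37577/256 → NEW=255, ERR=-27703/256
(0,3): OLD=371327/4096 → NEW=0, ERR=371327/4096
(0,4): OLD=15116665/65536 → NEW=255, ERR=-1595015/65536
(0,5): OLD=231055951/1048576 → NEW=255, ERR=-36330929/1048576
(1,0): OLD=11997/256 → NEW=0, ERR=11997/256
(1,1): OLD=166283/2048 → NEW=0, ERR=166283/2048
(1,2): OLD=8807143/65536 → NEW=255, ERR=-7904537/65536
(1,3): OLD=27586651/262144 → NEW=0, ERR=27586651/262144
(1,4): OLD=3785008561/16777216 → NEW=255, ERR=-493181519/16777216
(1,5): OLD=55241521543/268435456 → NEW=255, ERR=-13209519737/268435456
(2,0): OLD=1929001/32768 → NEW=0, ERR=1929001/32768
(2,1): OLD=99029203/1048576 → NEW=0, ERR=99029203/1048576
(2,2): OLD=2372843577/16777216 → NEW=255, ERR=-1905346503/16777216
(2,3): OLD=15992039857/134217728 → NEW=0, ERR=15992039857/134217728
(2,4): OLD=954738255763/4294967296 → NEW=255, ERR=-140478404717/4294967296
(2,5): OLD=13707834245173/68719476736 → NEW=255, ERR=-3815632322507/68719476736
(3,0): OLD=1142598681/16777216 → NEW=0, ERR=1142598681/16777216
(3,1): OLD=14320220325/134217728 → NEW=0, ERR=14320220325/134217728
(3,2): OLD=145418984959/1073741824 → NEW=255, ERR=-128385180161/1073741824
(3,3): OLD=8637536831037/68719476736 → NEW=0, ERR=8637536831037/68719476736
(3,4): OLD=121389047125533/549755813888 → NEW=255, ERR=-18798685415907/549755813888
(3,5): OLD=1764884533603475/8796093022208 → NEW=255, ERR=-478119187059565/8796093022208
(4,0): OLD=123024346583/2147483648 → NEW=0, ERR=123024346583/2147483648
(4,1): OLD=3409954165995/34359738368 → NEW=0, ERR=3409954165995/34359738368
(4,2): OLD=164145477910609/1099511627776 → NEW=255, ERR=-116229987172271/1099511627776
(4,3): OLD=2342331150136821/17592186044416 → NEW=255, ERR=-2143676291189259/17592186044416
(4,4): OLD=35935116083385413/281474976710656 → NEW=0, ERR=35935116083385413/281474976710656
(4,5): OLD=1205753329643807683/4503599627370496 → NEW=255, ERR=57335424664331203/4503599627370496
(5,0): OLD=38213752082929/549755813888 → NEW=0, ERR=38213752082929/549755813888
(5,1): OLD=1903191420452097/17592186044416 → NEW=0, ERR=1903191420452097/17592186044416
(5,2): OLD=14024628126645787/140737488355328 → NEW=0, ERR=14024628126645787/140737488355328
(5,3): OLD=724397910589083609/4503599627370496 → NEW=255, ERR=-424019994390392871/4503599627370496
(5,4): OLD=1535511076762483865/9007199254740992 → NEW=255, ERR=-761324733196469095/9007199254740992
(5,5): OLD=30261074026762491501/144115188075855872 → NEW=255, ERR=-6488298932580755859/144115188075855872
Output grid:
  Row 0: ..#.##  (3 black, running=3)
  Row 1: ..#.##  (3 black, running=6)
  Row 2: ..#.##  (3 black, running=9)
  Row 3: ..#.##  (3 black, running=12)
  Row 4: ..##.#  (3 black, running=15)
  Row 5: ...###  (3 black, running=18)

Answer: 18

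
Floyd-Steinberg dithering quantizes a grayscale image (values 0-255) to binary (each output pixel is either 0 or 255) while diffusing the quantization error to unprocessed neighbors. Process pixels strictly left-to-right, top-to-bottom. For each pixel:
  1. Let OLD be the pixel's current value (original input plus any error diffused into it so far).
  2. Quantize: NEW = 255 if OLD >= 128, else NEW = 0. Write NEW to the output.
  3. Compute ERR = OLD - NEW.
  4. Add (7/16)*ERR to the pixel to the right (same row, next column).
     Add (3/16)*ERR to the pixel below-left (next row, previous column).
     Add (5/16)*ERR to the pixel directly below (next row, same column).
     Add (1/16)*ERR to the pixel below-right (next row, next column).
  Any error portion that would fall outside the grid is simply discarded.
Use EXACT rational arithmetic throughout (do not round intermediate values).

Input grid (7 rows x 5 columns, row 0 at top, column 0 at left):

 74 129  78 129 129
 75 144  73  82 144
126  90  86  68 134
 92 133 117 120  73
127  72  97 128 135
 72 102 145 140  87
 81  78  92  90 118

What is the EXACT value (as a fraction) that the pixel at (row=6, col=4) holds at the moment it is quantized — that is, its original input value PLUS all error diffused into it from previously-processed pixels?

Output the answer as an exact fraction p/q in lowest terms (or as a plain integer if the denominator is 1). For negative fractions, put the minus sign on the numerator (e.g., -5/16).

(0,0): OLD=74 → NEW=0, ERR=74
(0,1): OLD=1291/8 → NEW=255, ERR=-749/8
(0,2): OLD=4741/128 → NEW=0, ERR=4741/128
(0,3): OLD=297379/2048 → NEW=255, ERR=-224861/2048
(0,4): OLD=2653045/32768 → NEW=0, ERR=2653045/32768
(1,0): OLD=10313/128 → NEW=0, ERR=10313/128
(1,1): OLD=165439/1024 → NEW=255, ERR=-95681/1024
(1,2): OLD=565483/32768 → NEW=0, ERR=565483/32768
(1,3): OLD=9533487/131072 → NEW=0, ERR=9533487/131072
(1,4): OLD=407394093/2097152 → NEW=255, ERR=-127379667/2097152
(2,0): OLD=2189861/16384 → NEW=255, ERR=-1988059/16384
(2,1): OLD=8380711/524288 → NEW=0, ERR=8380711/524288
(2,2): OLD=890737077/8388608 → NEW=0, ERR=890737077/8388608
(2,3): OLD=17028888527/134217728 → NEW=0, ERR=17028888527/134217728
(2,4): OLD=375965825769/2147483648 → NEW=255, ERR=-171642504471/2147483648
(3,0): OLD=478804629/8388608 → NEW=0, ERR=478804629/8388608
(3,1): OLD=11763686065/67108864 → NEW=255, ERR=-5349074255/67108864
(3,2): OLD=300859641003/2147483648 → NEW=255, ERR=-246748689237/2147483648
(3,3): OLD=433917504995/4294967296 → NEW=0, ERR=433917504995/4294967296
(3,4): OLD=6882443724847/68719476736 → NEW=0, ERR=6882443724847/68719476736
(4,0): OLD=139470174043/1073741824 → NEW=255, ERR=-134333991077/1073741824
(4,1): OLD=-880298676069/34359738368 → NEW=0, ERR=-880298676069/34359738368
(4,2): OLD=35099622177013/549755813888 → NEW=0, ERR=35099622177013/549755813888
(4,3): OLD=1751315450230171/8796093022208 → NEW=255, ERR=-491688270432869/8796093022208
(4,4): OLD=20851170069071037/140737488355328 → NEW=255, ERR=-15036889461537603/140737488355328
(5,0): OLD=15448083999409/549755813888 → NEW=0, ERR=15448083999409/549755813888
(5,1): OLD=485717022637587/4398046511104 → NEW=0, ERR=485717022637587/4398046511104
(5,2): OLD=28314522630237547/140737488355328 → NEW=255, ERR=-7573536900371093/140737488355328
(5,3): OLD=46694247217852517/562949953421312 → NEW=0, ERR=46694247217852517/562949953421312
(5,4): OLD=778280227148978247/9007199254740992 → NEW=0, ERR=778280227148978247/9007199254740992
(6,0): OLD=7774942706279905/70368744177664 → NEW=0, ERR=7774942706279905/70368744177664
(6,1): OLD=343438405780117359/2251799813685248 → NEW=255, ERR=-230770546709620881/2251799813685248
(6,2): OLD=1902390628952326197/36028797018963968 → NEW=0, ERR=1902390628952326197/36028797018963968
(6,3): OLD=87540898498979941895/576460752303423488 → NEW=255, ERR=-59456593338393047545/576460752303423488
(6,4): OLD=969026328818866228977/9223372036854775808 → NEW=0, ERR=969026328818866228977/9223372036854775808
Target (6,4): original=118, with diffused error = 969026328818866228977/9223372036854775808

Answer: 969026328818866228977/9223372036854775808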